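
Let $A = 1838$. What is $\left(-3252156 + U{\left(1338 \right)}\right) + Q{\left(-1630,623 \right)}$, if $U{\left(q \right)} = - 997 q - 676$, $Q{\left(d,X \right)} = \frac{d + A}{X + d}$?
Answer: $- \frac{4618925934}{1007} \approx -4.5868 \cdot 10^{6}$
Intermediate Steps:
$Q{\left(d,X \right)} = \frac{1838 + d}{X + d}$ ($Q{\left(d,X \right)} = \frac{d + 1838}{X + d} = \frac{1838 + d}{X + d}$)
$U{\left(q \right)} = -676 - 997 q$
$\left(-3252156 + U{\left(1338 \right)}\right) + Q{\left(-1630,623 \right)} = \left(-3252156 - 1334662\right) + \frac{1838 - 1630}{623 - 1630} = \left(-3252156 - 1334662\right) + \frac{1}{-1007} \cdot 208 = \left(-3252156 - 1334662\right) - \frac{208}{1007} = -4586818 - \frac{208}{1007} = - \frac{4618925934}{1007}$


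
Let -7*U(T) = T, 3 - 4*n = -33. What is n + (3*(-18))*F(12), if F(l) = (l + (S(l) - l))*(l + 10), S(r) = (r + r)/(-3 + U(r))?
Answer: 6057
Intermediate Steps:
n = 9 (n = 3/4 - 1/4*(-33) = 3/4 + 33/4 = 9)
U(T) = -T/7
S(r) = 2*r/(-3 - r/7) (S(r) = (r + r)/(-3 - r/7) = (2*r)/(-3 - r/7) = 2*r/(-3 - r/7))
F(l) = -14*l*(10 + l)/(21 + l) (F(l) = (l + (-14*l/(21 + l) - l))*(l + 10) = (l + (-l - 14*l/(21 + l)))*(10 + l) = (-14*l/(21 + l))*(10 + l) = -14*l*(10 + l)/(21 + l))
n + (3*(-18))*F(12) = 9 + (3*(-18))*(-14*12*(10 + 12)/(21 + 12)) = 9 - (-756)*12*22/33 = 9 - 54*(-112) = 9 + 6048 = 6057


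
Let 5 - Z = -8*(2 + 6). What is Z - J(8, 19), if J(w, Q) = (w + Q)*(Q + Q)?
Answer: -957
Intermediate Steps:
J(w, Q) = 2*Q*(Q + w) (J(w, Q) = (Q + w)*(2*Q) = 2*Q*(Q + w))
Z = 69 (Z = 5 - (-8)*(2 + 6) = 5 - (-8)*8 = 5 - 1*(-64) = 5 + 64 = 69)
Z - J(8, 19) = 69 - 2*19*(19 + 8) = 69 - 2*19*27 = 69 - 1*1026 = 69 - 1026 = -957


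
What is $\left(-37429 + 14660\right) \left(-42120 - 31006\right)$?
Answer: $1665005894$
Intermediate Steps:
$\left(-37429 + 14660\right) \left(-42120 - 31006\right) = \left(-22769\right) \left(-73126\right) = 1665005894$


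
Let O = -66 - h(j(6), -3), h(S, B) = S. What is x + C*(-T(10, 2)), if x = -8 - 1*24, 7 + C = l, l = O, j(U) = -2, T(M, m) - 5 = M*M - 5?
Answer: 7068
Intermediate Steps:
T(M, m) = M² (T(M, m) = 5 + (M*M - 5) = 5 + (M² - 5) = 5 + (-5 + M²) = M²)
O = -64 (O = -66 - 1*(-2) = -66 + 2 = -64)
l = -64
C = -71 (C = -7 - 64 = -71)
x = -32 (x = -8 - 24 = -32)
x + C*(-T(10, 2)) = -32 - (-71)*10² = -32 - (-71)*100 = -32 - 71*(-100) = -32 + 7100 = 7068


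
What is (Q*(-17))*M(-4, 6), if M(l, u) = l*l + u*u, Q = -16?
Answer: 14144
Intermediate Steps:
M(l, u) = l**2 + u**2
(Q*(-17))*M(-4, 6) = (-16*(-17))*((-4)**2 + 6**2) = 272*(16 + 36) = 272*52 = 14144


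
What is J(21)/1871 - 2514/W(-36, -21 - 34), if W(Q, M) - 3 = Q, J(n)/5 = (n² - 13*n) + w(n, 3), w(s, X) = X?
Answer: 1577303/20581 ≈ 76.639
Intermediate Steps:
J(n) = 15 - 65*n + 5*n² (J(n) = 5*((n² - 13*n) + 3) = 5*(3 + n² - 13*n) = 15 - 65*n + 5*n²)
W(Q, M) = 3 + Q
J(21)/1871 - 2514/W(-36, -21 - 34) = (15 - 65*21 + 5*21²)/1871 - 2514/(3 - 36) = (15 - 1365 + 5*441)*(1/1871) - 2514/(-33) = (15 - 1365 + 2205)*(1/1871) - 2514*(-1/33) = 855*(1/1871) + 838/11 = 855/1871 + 838/11 = 1577303/20581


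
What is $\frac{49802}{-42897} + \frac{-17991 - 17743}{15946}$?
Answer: $- \frac{68441885}{20118693} \approx -3.4019$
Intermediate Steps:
$\frac{49802}{-42897} + \frac{-17991 - 17743}{15946} = 49802 \left(- \frac{1}{42897}\right) - \frac{1051}{469} = - \frac{49802}{42897} - \frac{1051}{469} = - \frac{68441885}{20118693}$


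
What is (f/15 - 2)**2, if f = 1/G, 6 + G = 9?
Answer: 7921/2025 ≈ 3.9116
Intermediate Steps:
G = 3 (G = -6 + 9 = 3)
f = 1/3 ≈ 0.33333
(f/15 - 2)**2 = ((1/3)/15 - 2)**2 = ((1/3)*(1/15) - 2)**2 = (1/45 - 2)**2 = (-89/45)**2 = 7921/2025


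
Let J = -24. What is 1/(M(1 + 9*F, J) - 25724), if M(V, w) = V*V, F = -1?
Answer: -1/25660 ≈ -3.8971e-5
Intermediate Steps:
M(V, w) = V²
1/(M(1 + 9*F, J) - 25724) = 1/((1 + 9*(-1))² - 25724) = 1/((1 - 9)² - 25724) = 1/((-8)² - 25724) = 1/(64 - 25724) = 1/(-25660) = -1/25660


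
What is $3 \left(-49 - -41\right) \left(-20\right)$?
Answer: $480$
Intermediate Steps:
$3 \left(-49 - -41\right) \left(-20\right) = 3 \left(-49 + 41\right) \left(-20\right) = 3 \left(-8\right) \left(-20\right) = \left(-24\right) \left(-20\right) = 480$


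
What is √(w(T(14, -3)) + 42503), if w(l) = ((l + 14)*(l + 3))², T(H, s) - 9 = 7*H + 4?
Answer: √203105003 ≈ 14251.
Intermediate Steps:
T(H, s) = 13 + 7*H (T(H, s) = 9 + (7*H + 4) = 9 + (4 + 7*H) = 13 + 7*H)
w(l) = (3 + l)²*(14 + l)² (w(l) = ((14 + l)*(3 + l))² = ((3 + l)*(14 + l))² = (3 + l)²*(14 + l)²)
√(w(T(14, -3)) + 42503) = √((3 + (13 + 7*14))²*(14 + (13 + 7*14))² + 42503) = √((3 + (13 + 98))²*(14 + (13 + 98))² + 42503) = √((3 + 111)²*(14 + 111)² + 42503) = √(114²*125² + 42503) = √(12996*15625 + 42503) = √(203062500 + 42503) = √203105003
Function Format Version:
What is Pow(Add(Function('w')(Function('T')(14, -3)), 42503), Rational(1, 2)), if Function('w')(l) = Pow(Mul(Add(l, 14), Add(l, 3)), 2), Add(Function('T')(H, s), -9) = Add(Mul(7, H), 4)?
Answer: Pow(203105003, Rational(1, 2)) ≈ 14251.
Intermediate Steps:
Function('T')(H, s) = Add(13, Mul(7, H)) (Function('T')(H, s) = Add(9, Add(Mul(7, H), 4)) = Add(9, Add(4, Mul(7, H))) = Add(13, Mul(7, H)))
Function('w')(l) = Mul(Pow(Add(3, l), 2), Pow(Add(14, l), 2)) (Function('w')(l) = Pow(Mul(Add(14, l), Add(3, l)), 2) = Pow(Mul(Add(3, l), Add(14, l)), 2) = Mul(Pow(Add(3, l), 2), Pow(Add(14, l), 2)))
Pow(Add(Function('w')(Function('T')(14, -3)), 42503), Rational(1, 2)) = Pow(Add(Mul(Pow(Add(3, Add(13, Mul(7, 14))), 2), Pow(Add(14, Add(13, Mul(7, 14))), 2)), 42503), Rational(1, 2)) = Pow(Add(Mul(Pow(Add(3, Add(13, 98)), 2), Pow(Add(14, Add(13, 98)), 2)), 42503), Rational(1, 2)) = Pow(Add(Mul(Pow(Add(3, 111), 2), Pow(Add(14, 111), 2)), 42503), Rational(1, 2)) = Pow(Add(Mul(Pow(114, 2), Pow(125, 2)), 42503), Rational(1, 2)) = Pow(Add(Mul(12996, 15625), 42503), Rational(1, 2)) = Pow(Add(203062500, 42503), Rational(1, 2)) = Pow(203105003, Rational(1, 2))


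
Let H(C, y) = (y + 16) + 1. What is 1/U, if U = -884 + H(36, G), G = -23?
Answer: -1/890 ≈ -0.0011236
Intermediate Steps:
H(C, y) = 17 + y (H(C, y) = (16 + y) + 1 = 17 + y)
U = -890 (U = -884 + (17 - 23) = -884 - 6 = -890)
1/U = 1/(-890) = -1/890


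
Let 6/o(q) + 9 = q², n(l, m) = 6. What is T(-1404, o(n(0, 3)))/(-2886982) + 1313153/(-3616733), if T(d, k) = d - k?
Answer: -191425468520/527938132743 ≈ -0.36259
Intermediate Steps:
o(q) = 6/(-9 + q²)
T(-1404, o(n(0, 3)))/(-2886982) + 1313153/(-3616733) = (-1404 - 6/(-9 + 6²))/(-2886982) + 1313153/(-3616733) = (-1404 - 6/(-9 + 36))*(-1/2886982) + 1313153*(-1/3616733) = (-1404 - 6/27)*(-1/2886982) - 1313153/3616733 = (-1404 - 1*2/9)*(-1/2886982) - 1313153/3616733 = (-1404 - 2/9)*(-1/2886982) - 1313153/3616733 = -12638/9*(-1/2886982) - 1313153/3616733 = 71/145971 - 1313153/3616733 = -191425468520/527938132743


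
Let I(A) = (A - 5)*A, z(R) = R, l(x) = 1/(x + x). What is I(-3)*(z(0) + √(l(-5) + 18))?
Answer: 12*√1790/5 ≈ 101.54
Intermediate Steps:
l(x) = 1/(2*x)
I(A) = A*(-5 + A) (I(A) = (-5 + A)*A = A*(-5 + A))
I(-3)*(z(0) + √(l(-5) + 18)) = (-3*(-5 - 3))*(0 + √((½)/(-5) + 18)) = (-3*(-8))*(0 + √((½)*(-⅕) + 18)) = 24*(0 + √(-⅒ + 18)) = 24*(0 + √(179/10)) = 24*(0 + √1790/10) = 24*(√1790/10) = 12*√1790/5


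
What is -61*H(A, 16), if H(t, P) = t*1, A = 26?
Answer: -1586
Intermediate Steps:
H(t, P) = t
-61*H(A, 16) = -61*26 = -1586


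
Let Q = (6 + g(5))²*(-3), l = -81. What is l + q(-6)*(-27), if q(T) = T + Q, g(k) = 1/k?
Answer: 79866/25 ≈ 3194.6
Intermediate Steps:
Q = -2883/25 (Q = (6 + 1/5)²*(-3) = (6 + ⅕)²*(-3) = (31/5)²*(-3) = (961/25)*(-3) = -2883/25 ≈ -115.32)
q(T) = -2883/25 + T (q(T) = T - 2883/25 = -2883/25 + T)
l + q(-6)*(-27) = -81 + (-2883/25 - 6)*(-27) = -81 - 3033/25*(-27) = -81 + 81891/25 = 79866/25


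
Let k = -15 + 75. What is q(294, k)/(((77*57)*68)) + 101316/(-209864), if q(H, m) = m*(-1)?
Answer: -630219889/1304881886 ≈ -0.48297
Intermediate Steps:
k = 60
q(H, m) = -m
q(294, k)/(((77*57)*68)) + 101316/(-209864) = (-1*60)/(((77*57)*68)) + 101316/(-209864) = -60/(4389*68) + 101316*(-1/209864) = -60/298452 - 25329/52466 = -60*1/298452 - 25329/52466 = -5/24871 - 25329/52466 = -630219889/1304881886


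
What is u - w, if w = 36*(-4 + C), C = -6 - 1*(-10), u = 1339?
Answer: 1339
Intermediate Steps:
C = 4 (C = -6 + 10 = 4)
w = 0 (w = 36*(-4 + 4) = 36*0 = 0)
u - w = 1339 - 1*0 = 1339 + 0 = 1339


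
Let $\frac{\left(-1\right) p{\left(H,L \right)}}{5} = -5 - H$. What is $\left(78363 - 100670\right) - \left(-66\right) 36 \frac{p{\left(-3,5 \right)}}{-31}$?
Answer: $- \frac{715277}{31} \approx -23073.0$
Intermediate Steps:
$p{\left(H,L \right)} = 25 + 5 H$ ($p{\left(H,L \right)} = - 5 \left(-5 - H\right) = 25 + 5 H$)
$\left(78363 - 100670\right) - \left(-66\right) 36 \frac{p{\left(-3,5 \right)}}{-31} = \left(78363 - 100670\right) - \left(-66\right) 36 \frac{25 + 5 \left(-3\right)}{-31} = \left(78363 - 100670\right) - - 2376 \left(25 - 15\right) \left(- \frac{1}{31}\right) = -22307 - - 2376 \cdot 10 \left(- \frac{1}{31}\right) = -22307 - \left(-2376\right) \left(- \frac{10}{31}\right) = -22307 - \frac{23760}{31} = - \frac{715277}{31}$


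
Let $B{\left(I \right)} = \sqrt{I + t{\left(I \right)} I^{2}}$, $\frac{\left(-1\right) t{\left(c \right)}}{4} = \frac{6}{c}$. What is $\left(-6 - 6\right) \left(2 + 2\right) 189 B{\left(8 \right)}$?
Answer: $- 18144 i \sqrt{46} \approx - 1.2306 \cdot 10^{5} i$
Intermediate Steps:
$t{\left(c \right)} = - \frac{24}{c}$ ($t{\left(c \right)} = - 4 \frac{6}{c} = - \frac{24}{c}$)
$B{\left(I \right)} = \sqrt{23} \sqrt{- I}$ ($B{\left(I \right)} = \sqrt{I + - \frac{24}{I} I^{2}} = \sqrt{I - 24 I} = \sqrt{- 23 I} = \sqrt{23} \sqrt{- I}$)
$\left(-6 - 6\right) \left(2 + 2\right) 189 B{\left(8 \right)} = \left(-6 - 6\right) \left(2 + 2\right) 189 \sqrt{23} \sqrt{\left(-1\right) 8} = \left(-12\right) 4 \cdot 189 \sqrt{23} \sqrt{-8} = \left(-48\right) 189 \sqrt{23} \cdot 2 i \sqrt{2} = - 9072 \cdot 2 i \sqrt{46} = - 18144 i \sqrt{46}$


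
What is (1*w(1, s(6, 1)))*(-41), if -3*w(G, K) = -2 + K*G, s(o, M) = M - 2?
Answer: -41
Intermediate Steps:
s(o, M) = -2 + M
w(G, K) = 2/3 - G*K/3 (w(G, K) = -(-2 + K*G)/3 = -(-2 + G*K)/3 = 2/3 - G*K/3)
(1*w(1, s(6, 1)))*(-41) = (1*(2/3 - 1/3*1*(-2 + 1)))*(-41) = (1*(2/3 - 1/3*1*(-1)))*(-41) = (1*(2/3 + 1/3))*(-41) = (1*1)*(-41) = 1*(-41) = -41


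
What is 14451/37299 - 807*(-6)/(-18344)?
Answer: 14081231/114035476 ≈ 0.12348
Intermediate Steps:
14451/37299 - 807*(-6)/(-18344) = 14451*(1/37299) + 4842*(-1/18344) = 4817/12433 - 2421/9172 = 14081231/114035476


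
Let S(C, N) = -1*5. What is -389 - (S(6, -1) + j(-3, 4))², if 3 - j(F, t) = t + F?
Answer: -398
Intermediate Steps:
j(F, t) = 3 - F - t (j(F, t) = 3 - (t + F) = 3 - (F + t) = 3 + (-F - t) = 3 - F - t)
S(C, N) = -5
-389 - (S(6, -1) + j(-3, 4))² = -389 - (-5 + (3 - 1*(-3) - 1*4))² = -389 - (-5 + (3 + 3 - 4))² = -389 - (-5 + 2)² = -389 - 1*(-3)² = -389 - 1*9 = -389 - 9 = -398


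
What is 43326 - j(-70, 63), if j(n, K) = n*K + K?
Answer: 47673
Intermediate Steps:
j(n, K) = K + K*n (j(n, K) = K*n + K = K + K*n)
43326 - j(-70, 63) = 43326 - 63*(1 - 70) = 43326 - 63*(-69) = 43326 - 1*(-4347) = 43326 + 4347 = 47673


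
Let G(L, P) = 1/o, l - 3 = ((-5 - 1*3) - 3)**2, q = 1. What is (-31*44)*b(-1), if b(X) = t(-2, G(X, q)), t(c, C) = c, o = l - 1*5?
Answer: 2728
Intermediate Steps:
l = 124 (l = 3 + ((-5 - 1*3) - 3)**2 = 3 + ((-5 - 3) - 3)**2 = 3 + (-8 - 3)**2 = 3 + (-11)**2 = 3 + 121 = 124)
o = 119 (o = 124 - 1*5 = 124 - 5 = 119)
G(L, P) = 1/119
b(X) = -2
(-31*44)*b(-1) = -31*44*(-2) = -1364*(-2) = 2728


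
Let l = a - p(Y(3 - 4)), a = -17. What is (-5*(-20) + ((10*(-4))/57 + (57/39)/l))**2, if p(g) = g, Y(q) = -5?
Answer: 86411893681/8785296 ≈ 9836.0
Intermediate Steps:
l = -12 (l = -17 - 1*(-5) = -17 + 5 = -12)
(-5*(-20) + ((10*(-4))/57 + (57/39)/l))**2 = (-5*(-20) + ((10*(-4))/57 + (57/39)/(-12)))**2 = (100 + (-40*1/57 + (57*(1/39))*(-1/12)))**2 = (100 + (-40/57 + (19/13)*(-1/12)))**2 = (100 + (-40/57 - 19/156))**2 = (100 - 2441/2964)**2 = (293959/2964)**2 = 86411893681/8785296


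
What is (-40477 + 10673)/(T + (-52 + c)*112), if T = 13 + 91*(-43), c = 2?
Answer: 7451/2375 ≈ 3.1373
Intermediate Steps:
T = -3900 (T = 13 - 3913 = -3900)
(-40477 + 10673)/(T + (-52 + c)*112) = (-40477 + 10673)/(-3900 + (-52 + 2)*112) = -29804/(-3900 - 50*112) = -29804/(-3900 - 5600) = -29804/(-9500) = -29804*(-1/9500) = 7451/2375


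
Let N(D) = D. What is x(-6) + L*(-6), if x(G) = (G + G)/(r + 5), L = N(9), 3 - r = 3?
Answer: -282/5 ≈ -56.400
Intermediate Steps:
r = 0 (r = 3 - 1*3 = 3 - 3 = 0)
L = 9
x(G) = 2*G/5 (x(G) = (G + G)/(0 + 5) = (2*G)/5 = (2*G)*(1/5) = 2*G/5)
x(-6) + L*(-6) = (2/5)*(-6) + 9*(-6) = -12/5 - 54 = -282/5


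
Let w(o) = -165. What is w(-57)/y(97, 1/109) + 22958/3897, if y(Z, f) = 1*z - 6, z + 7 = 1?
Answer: 306167/15588 ≈ 19.641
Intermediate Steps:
z = -6 (z = -7 + 1 = -6)
y(Z, f) = -12 (y(Z, f) = 1*(-6) - 6 = -6 - 6 = -12)
w(-57)/y(97, 1/109) + 22958/3897 = -165/(-12) + 22958/3897 = -165*(-1/12) + 22958*(1/3897) = 55/4 + 22958/3897 = 306167/15588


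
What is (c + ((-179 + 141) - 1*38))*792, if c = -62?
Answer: -109296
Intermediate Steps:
(c + ((-179 + 141) - 1*38))*792 = (-62 + ((-179 + 141) - 1*38))*792 = (-62 + (-38 - 38))*792 = (-62 - 76)*792 = -138*792 = -109296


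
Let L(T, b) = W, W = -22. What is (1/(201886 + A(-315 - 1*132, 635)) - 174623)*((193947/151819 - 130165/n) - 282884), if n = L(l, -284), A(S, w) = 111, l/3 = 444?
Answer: 16315178942767146544295/337336807973 ≈ 4.8365e+10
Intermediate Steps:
l = 1332 (l = 3*444 = 1332)
L(T, b) = -22
n = -22
(1/(201886 + A(-315 - 1*132, 635)) - 174623)*((193947/151819 - 130165/n) - 282884) = (1/(201886 + 111) - 174623)*((193947/151819 - 130165/(-22)) - 282884) = (1/201997 - 174623)*((193947*(1/151819) - 130165*(-1/22)) - 282884) = (1/201997 - 174623)*((193947/151819 + 130165/22) - 282884) = -35273322130*(19765786969/3340018 - 282884)/201997 = -35273322130/201997*(-925071864943/3340018) = 16315178942767146544295/337336807973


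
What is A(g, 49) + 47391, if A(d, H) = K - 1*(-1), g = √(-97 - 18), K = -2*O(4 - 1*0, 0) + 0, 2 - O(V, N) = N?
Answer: 47388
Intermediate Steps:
O(V, N) = 2 - N
K = -4 (K = -2*(2 - 1*0) + 0 = -2*(2 + 0) + 0 = -2*2 + 0 = -4 + 0 = -4)
g = I*√115 (g = √(-115) = I*√115 ≈ 10.724*I)
A(d, H) = -3 (A(d, H) = -4 - 1*(-1) = -4 + 1 = -3)
A(g, 49) + 47391 = -3 + 47391 = 47388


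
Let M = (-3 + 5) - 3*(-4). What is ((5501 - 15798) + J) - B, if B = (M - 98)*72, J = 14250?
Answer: 10001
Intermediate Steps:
M = 14 (M = 2 + 12 = 14)
B = -6048 (B = (14 - 98)*72 = -84*72 = -6048)
((5501 - 15798) + J) - B = ((5501 - 15798) + 14250) - 1*(-6048) = (-10297 + 14250) + 6048 = 3953 + 6048 = 10001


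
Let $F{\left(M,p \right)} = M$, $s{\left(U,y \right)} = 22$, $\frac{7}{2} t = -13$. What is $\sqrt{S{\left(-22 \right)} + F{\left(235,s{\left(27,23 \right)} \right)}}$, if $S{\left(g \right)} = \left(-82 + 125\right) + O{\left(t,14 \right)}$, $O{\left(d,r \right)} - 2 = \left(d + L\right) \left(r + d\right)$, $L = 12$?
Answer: $\frac{2 \sqrt{4474}}{7} \approx 19.111$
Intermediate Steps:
$t = - \frac{26}{7}$ ($t = \frac{2}{7} \left(-13\right) = - \frac{26}{7} \approx -3.7143$)
$O{\left(d,r \right)} = 2 + \left(12 + d\right) \left(d + r\right)$ ($O{\left(d,r \right)} = 2 + \left(d + 12\right) \left(r + d\right) = 2 + \left(12 + d\right) \left(d + r\right)$)
$S{\left(g \right)} = \frac{6381}{49}$ ($S{\left(g \right)} = \left(-82 + 125\right) + \left(2 + \left(- \frac{26}{7}\right)^{2} + 12 \left(- \frac{26}{7}\right) + 12 \cdot 14 - 52\right) = 43 + \left(2 + \frac{676}{49} - \frac{312}{7} + 168 - 52\right) = 43 + \frac{4274}{49} = \frac{6381}{49}$)
$\sqrt{S{\left(-22 \right)} + F{\left(235,s{\left(27,23 \right)} \right)}} = \sqrt{\frac{6381}{49} + 235} = \sqrt{\frac{17896}{49}} = \frac{2 \sqrt{4474}}{7}$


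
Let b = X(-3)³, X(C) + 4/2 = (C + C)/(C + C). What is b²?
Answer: 1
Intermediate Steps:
X(C) = -1 (X(C) = -2 + (C + C)/(C + C) = -2 + (2*C)/((2*C)) = -2 + (2*C)*(1/(2*C)) = -2 + 1 = -1)
b = -1 (b = (-1)³ = -1)
b² = (-1)² = 1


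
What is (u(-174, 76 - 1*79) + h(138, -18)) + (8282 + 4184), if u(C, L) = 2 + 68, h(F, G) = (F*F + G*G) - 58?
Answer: 31846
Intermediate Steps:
h(F, G) = -58 + F**2 + G**2 (h(F, G) = (F**2 + G**2) - 58 = -58 + F**2 + G**2)
u(C, L) = 70
(u(-174, 76 - 1*79) + h(138, -18)) + (8282 + 4184) = (70 + (-58 + 138**2 + (-18)**2)) + (8282 + 4184) = (70 + (-58 + 19044 + 324)) + 12466 = (70 + 19310) + 12466 = 19380 + 12466 = 31846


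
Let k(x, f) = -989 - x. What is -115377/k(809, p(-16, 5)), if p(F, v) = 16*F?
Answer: 115377/1798 ≈ 64.170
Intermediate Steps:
-115377/k(809, p(-16, 5)) = -115377/(-989 - 1*809) = -115377/(-989 - 809) = -115377/(-1798) = -115377*(-1/1798) = 115377/1798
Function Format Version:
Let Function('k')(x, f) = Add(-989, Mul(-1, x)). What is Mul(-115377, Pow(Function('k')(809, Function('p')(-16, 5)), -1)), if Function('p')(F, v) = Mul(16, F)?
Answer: Rational(115377, 1798) ≈ 64.170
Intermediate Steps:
Mul(-115377, Pow(Function('k')(809, Function('p')(-16, 5)), -1)) = Mul(-115377, Pow(Add(-989, Mul(-1, 809)), -1)) = Mul(-115377, Pow(Add(-989, -809), -1)) = Mul(-115377, Pow(-1798, -1)) = Mul(-115377, Rational(-1, 1798)) = Rational(115377, 1798)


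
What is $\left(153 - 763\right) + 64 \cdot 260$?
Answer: $16030$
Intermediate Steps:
$\left(153 - 763\right) + 64 \cdot 260 = -610 + 16640 = 16030$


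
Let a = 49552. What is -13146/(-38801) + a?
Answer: 274668614/5543 ≈ 49552.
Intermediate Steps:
-13146/(-38801) + a = -13146/(-38801) + 49552 = -13146*(-1/38801) + 49552 = 1878/5543 + 49552 = 274668614/5543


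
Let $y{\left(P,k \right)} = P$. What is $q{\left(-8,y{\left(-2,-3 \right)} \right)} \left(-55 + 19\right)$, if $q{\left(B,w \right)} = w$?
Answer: $72$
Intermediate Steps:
$q{\left(-8,y{\left(-2,-3 \right)} \right)} \left(-55 + 19\right) = - 2 \left(-55 + 19\right) = \left(-2\right) \left(-36\right) = 72$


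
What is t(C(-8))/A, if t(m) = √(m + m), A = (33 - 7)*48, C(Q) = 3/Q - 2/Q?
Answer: I/2496 ≈ 0.00040064*I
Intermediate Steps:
C(Q) = 1/Q
A = 1248 (A = 26*48 = 1248)
t(m) = √2*√m (t(m) = √(2*m) = √2*√m)
t(C(-8))/A = (√2*√(1/(-8)))/1248 = (√2*√(-⅛))*(1/1248) = (√2*(I*√2/4))*(1/1248) = (I/2)*(1/1248) = I/2496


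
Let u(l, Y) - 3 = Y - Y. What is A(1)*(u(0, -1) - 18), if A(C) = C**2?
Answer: -15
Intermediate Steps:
u(l, Y) = 3 (u(l, Y) = 3 + (Y - Y) = 3 + 0 = 3)
A(1)*(u(0, -1) - 18) = 1**2*(3 - 18) = 1*(-15) = -15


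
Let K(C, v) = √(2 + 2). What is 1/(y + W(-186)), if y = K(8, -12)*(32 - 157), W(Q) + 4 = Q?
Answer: -1/440 ≈ -0.0022727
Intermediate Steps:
W(Q) = -4 + Q
K(C, v) = 2 (K(C, v) = √4 = 2)
y = -250 (y = 2*(32 - 157) = 2*(-125) = -250)
1/(y + W(-186)) = 1/(-250 + (-4 - 186)) = 1/(-250 - 190) = 1/(-440) = -1/440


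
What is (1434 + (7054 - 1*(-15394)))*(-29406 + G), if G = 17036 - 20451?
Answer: -783831122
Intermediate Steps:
G = -3415
(1434 + (7054 - 1*(-15394)))*(-29406 + G) = (1434 + (7054 - 1*(-15394)))*(-29406 - 3415) = (1434 + (7054 + 15394))*(-32821) = (1434 + 22448)*(-32821) = 23882*(-32821) = -783831122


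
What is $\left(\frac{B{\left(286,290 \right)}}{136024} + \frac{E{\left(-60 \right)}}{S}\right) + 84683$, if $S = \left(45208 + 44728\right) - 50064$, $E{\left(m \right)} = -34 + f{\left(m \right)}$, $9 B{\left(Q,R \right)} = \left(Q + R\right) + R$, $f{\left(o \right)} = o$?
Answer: $\frac{36906620216797}{435820896} \approx 84683.0$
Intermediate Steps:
$B{\left(Q,R \right)} = \frac{Q}{9} + \frac{2 R}{9}$ ($B{\left(Q,R \right)} = \frac{\left(Q + R\right) + R}{9} = \frac{Q + 2 R}{9} = \frac{Q}{9} + \frac{2 R}{9}$)
$E{\left(m \right)} = -34 + m$
$S = 39872$ ($S = 89936 - 50064 = 39872$)
$\left(\frac{B{\left(286,290 \right)}}{136024} + \frac{E{\left(-60 \right)}}{S}\right) + 84683 = \left(\frac{\frac{1}{9} \cdot 286 + \frac{2}{9} \cdot 290}{136024} + \frac{-34 - 60}{39872}\right) + 84683 = \left(\left(\frac{286}{9} + \frac{580}{9}\right) \frac{1}{136024} - \frac{47}{19936}\right) + 84683 = \left(\frac{866}{9} \cdot \frac{1}{136024} - \frac{47}{19936}\right) + 84683 = \left(\frac{433}{612108} - \frac{47}{19936}\right) + 84683 = - \frac{719171}{435820896} + 84683 = \frac{36906620216797}{435820896}$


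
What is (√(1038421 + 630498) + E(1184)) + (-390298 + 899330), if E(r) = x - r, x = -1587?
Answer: 506261 + √1668919 ≈ 5.0755e+5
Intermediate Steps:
E(r) = -1587 - r
(√(1038421 + 630498) + E(1184)) + (-390298 + 899330) = (√(1038421 + 630498) + (-1587 - 1*1184)) + (-390298 + 899330) = (√1668919 + (-1587 - 1184)) + 509032 = (√1668919 - 2771) + 509032 = (-2771 + √1668919) + 509032 = 506261 + √1668919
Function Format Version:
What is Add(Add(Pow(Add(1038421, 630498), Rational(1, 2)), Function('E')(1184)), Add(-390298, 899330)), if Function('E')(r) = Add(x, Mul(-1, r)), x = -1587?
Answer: Add(506261, Pow(1668919, Rational(1, 2))) ≈ 5.0755e+5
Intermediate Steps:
Function('E')(r) = Add(-1587, Mul(-1, r))
Add(Add(Pow(Add(1038421, 630498), Rational(1, 2)), Function('E')(1184)), Add(-390298, 899330)) = Add(Add(Pow(Add(1038421, 630498), Rational(1, 2)), Add(-1587, Mul(-1, 1184))), Add(-390298, 899330)) = Add(Add(Pow(1668919, Rational(1, 2)), Add(-1587, -1184)), 509032) = Add(Add(Pow(1668919, Rational(1, 2)), -2771), 509032) = Add(Add(-2771, Pow(1668919, Rational(1, 2))), 509032) = Add(506261, Pow(1668919, Rational(1, 2)))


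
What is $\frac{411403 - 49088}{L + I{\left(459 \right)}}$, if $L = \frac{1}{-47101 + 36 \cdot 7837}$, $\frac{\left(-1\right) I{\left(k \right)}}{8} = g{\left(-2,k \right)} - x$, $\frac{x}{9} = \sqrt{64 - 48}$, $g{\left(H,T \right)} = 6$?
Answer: $\frac{85155256765}{56407441} \approx 1509.6$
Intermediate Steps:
$x = 36$ ($x = 9 \sqrt{64 - 48} = 9 \sqrt{16} = 9 \cdot 4 = 36$)
$I{\left(k \right)} = 240$ ($I{\left(k \right)} = - 8 \left(6 - 36\right) = \left(-8\right) \left(-30\right) = 240$)
$L = \frac{1}{235031}$ ($L = \frac{1}{-47101 + 282132} = \frac{1}{235031} \approx 4.2548 \cdot 10^{-6}$)
$\frac{411403 - 49088}{L + I{\left(459 \right)}} = \frac{411403 - 49088}{\frac{1}{235031} + 240} = \frac{362315}{\frac{56407441}{235031}} = 362315 \cdot \frac{235031}{56407441} = \frac{85155256765}{56407441}$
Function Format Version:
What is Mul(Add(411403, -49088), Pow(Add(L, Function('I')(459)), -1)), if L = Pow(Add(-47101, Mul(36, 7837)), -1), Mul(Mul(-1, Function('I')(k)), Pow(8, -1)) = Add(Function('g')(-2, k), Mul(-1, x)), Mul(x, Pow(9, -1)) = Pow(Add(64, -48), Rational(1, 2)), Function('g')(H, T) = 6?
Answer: Rational(85155256765, 56407441) ≈ 1509.6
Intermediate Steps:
x = 36 (x = Mul(9, Pow(Add(64, -48), Rational(1, 2))) = Mul(9, Pow(16, Rational(1, 2))) = Mul(9, 4) = 36)
Function('I')(k) = 240 (Function('I')(k) = Mul(-8, Add(6, Mul(-1, 36))) = Mul(-8, Add(6, -36)) = Mul(-8, -30) = 240)
L = Rational(1, 235031) (L = Pow(Add(-47101, 282132), -1) = Pow(235031, -1) = Rational(1, 235031) ≈ 4.2548e-6)
Mul(Add(411403, -49088), Pow(Add(L, Function('I')(459)), -1)) = Mul(Add(411403, -49088), Pow(Add(Rational(1, 235031), 240), -1)) = Mul(362315, Pow(Rational(56407441, 235031), -1)) = Mul(362315, Rational(235031, 56407441)) = Rational(85155256765, 56407441)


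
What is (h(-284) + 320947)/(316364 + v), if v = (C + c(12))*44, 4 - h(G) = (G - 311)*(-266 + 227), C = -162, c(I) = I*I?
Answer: 148873/157786 ≈ 0.94351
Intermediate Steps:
c(I) = I**2
h(G) = -12125 + 39*G (h(G) = 4 - (G - 311)*(-266 + 227) = 4 - (-311 + G)*(-39) = 4 - (12129 - 39*G) = 4 + (-12129 + 39*G) = -12125 + 39*G)
v = -792 (v = (-162 + 12**2)*44 = (-162 + 144)*44 = -18*44 = -792)
(h(-284) + 320947)/(316364 + v) = ((-12125 + 39*(-284)) + 320947)/(316364 - 792) = ((-12125 - 11076) + 320947)/315572 = (-23201 + 320947)*(1/315572) = 297746*(1/315572) = 148873/157786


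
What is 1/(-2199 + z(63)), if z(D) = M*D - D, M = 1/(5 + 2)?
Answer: -1/2253 ≈ -0.00044385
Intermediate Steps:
M = ⅐ (M = 1/7 = ⅐ ≈ 0.14286)
z(D) = -6*D/7 (z(D) = D/7 - D = -6*D/7)
1/(-2199 + z(63)) = 1/(-2199 - 6/7*63) = 1/(-2199 - 54) = 1/(-2253) = -1/2253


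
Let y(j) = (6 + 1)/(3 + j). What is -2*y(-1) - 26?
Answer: -33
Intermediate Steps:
y(j) = 7/(3 + j)
-2*y(-1) - 26 = -14/(3 - 1) - 26 = -14/2 - 26 = -2*7/2 - 26 = -7 - 26 = -33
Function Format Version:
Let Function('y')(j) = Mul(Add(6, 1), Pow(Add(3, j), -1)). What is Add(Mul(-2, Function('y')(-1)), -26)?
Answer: -33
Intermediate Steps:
Function('y')(j) = Mul(7, Pow(Add(3, j), -1))
Add(Mul(-2, Function('y')(-1)), -26) = Add(Mul(-2, Mul(7, Pow(Add(3, -1), -1))), -26) = Add(Mul(-2, Mul(7, Pow(2, -1))), -26) = Add(Mul(-2, Mul(7, Rational(1, 2))), -26) = Add(Mul(-2, Rational(7, 2)), -26) = Add(-7, -26) = -33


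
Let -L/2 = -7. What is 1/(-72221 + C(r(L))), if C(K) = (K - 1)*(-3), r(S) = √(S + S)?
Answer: -36109/2607719636 + 3*√7/2607719636 ≈ -1.3844e-5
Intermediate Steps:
L = 14 (L = -2*(-7) = 14)
r(S) = √2*√S (r(S) = √(2*S) = √2*√S)
C(K) = 3 - 3*K (C(K) = (-1 + K)*(-3) = 3 - 3*K)
1/(-72221 + C(r(L))) = 1/(-72221 + (3 - 3*√2*√14)) = 1/(-72221 + (3 - 6*√7)) = 1/(-72218 - 6*√7)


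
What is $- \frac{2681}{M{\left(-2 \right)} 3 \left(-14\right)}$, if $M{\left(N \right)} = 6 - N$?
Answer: $\frac{383}{48} \approx 7.9792$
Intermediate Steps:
$- \frac{2681}{M{\left(-2 \right)} 3 \left(-14\right)} = - \frac{2681}{\left(6 - -2\right) 3 \left(-14\right)} = - \frac{2681}{\left(6 + 2\right) 3 \left(-14\right)} = - \frac{2681}{8 \cdot 3 \left(-14\right)} = - \frac{2681}{24 \left(-14\right)} = - \frac{2681}{-336} = \left(-2681\right) \left(- \frac{1}{336}\right) = \frac{383}{48}$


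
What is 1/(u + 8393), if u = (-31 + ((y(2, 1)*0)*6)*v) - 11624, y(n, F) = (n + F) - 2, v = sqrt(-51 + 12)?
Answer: -1/3262 ≈ -0.00030656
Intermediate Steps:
v = I*sqrt(39) (v = sqrt(-39) = I*sqrt(39) ≈ 6.245*I)
y(n, F) = -2 + F + n (y(n, F) = (F + n) - 2 = -2 + F + n)
u = -11655 (u = (-31 + (((-2 + 1 + 2)*0)*6)*(I*sqrt(39))) - 11624 = (-31 + ((1*0)*6)*(I*sqrt(39))) - 11624 = (-31 + (0*6)*(I*sqrt(39))) - 11624 = (-31 + 0*(I*sqrt(39))) - 11624 = (-31 + 0) - 11624 = -31 - 11624 = -11655)
1/(u + 8393) = 1/(-11655 + 8393) = 1/(-3262) = -1/3262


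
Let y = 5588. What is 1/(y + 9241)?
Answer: 1/14829 ≈ 6.7435e-5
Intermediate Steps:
1/(y + 9241) = 1/(5588 + 9241) = 1/14829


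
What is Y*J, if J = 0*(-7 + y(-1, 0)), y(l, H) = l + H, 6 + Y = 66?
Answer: 0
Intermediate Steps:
Y = 60 (Y = -6 + 66 = 60)
y(l, H) = H + l
J = 0 (J = 0*(-7 + (0 - 1)) = 0*(-7 - 1) = 0*(-8) = 0)
Y*J = 60*0 = 0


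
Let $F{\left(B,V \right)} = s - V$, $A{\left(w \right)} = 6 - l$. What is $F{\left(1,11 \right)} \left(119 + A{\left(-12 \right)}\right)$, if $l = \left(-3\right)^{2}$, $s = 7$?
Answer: $-464$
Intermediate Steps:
$l = 9$
$A{\left(w \right)} = -3$ ($A{\left(w \right)} = 6 - 9 = -3$)
$F{\left(B,V \right)} = 7 - V$
$F{\left(1,11 \right)} \left(119 + A{\left(-12 \right)}\right) = \left(7 - 11\right) \left(119 - 3\right) = \left(7 - 11\right) 116 = \left(-4\right) 116 = -464$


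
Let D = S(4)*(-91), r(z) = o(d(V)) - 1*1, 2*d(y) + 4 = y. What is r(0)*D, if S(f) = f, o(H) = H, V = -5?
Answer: 2002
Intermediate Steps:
d(y) = -2 + y/2
r(z) = -11/2 (r(z) = (-2 + (1/2)*(-5)) - 1*1 = (-2 - 5/2) - 1 = -9/2 - 1 = -11/2)
D = -364 (D = 4*(-91) = -364)
r(0)*D = -11/2*(-364) = 2002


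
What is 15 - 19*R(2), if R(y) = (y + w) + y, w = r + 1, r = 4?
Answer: -156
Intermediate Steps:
w = 5 (w = 4 + 1 = 5)
R(y) = 5 + 2*y (R(y) = (y + 5) + y = (5 + y) + y = 5 + 2*y)
15 - 19*R(2) = 15 - 19*(5 + 2*2) = 15 - 19*(5 + 4) = 15 - 19*9 = 15 - 171 = -156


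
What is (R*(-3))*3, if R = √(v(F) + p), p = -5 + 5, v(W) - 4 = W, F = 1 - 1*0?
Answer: -9*√5 ≈ -20.125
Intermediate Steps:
F = 1 (F = 1 + 0 = 1)
v(W) = 4 + W
p = 0
R = √5 (R = √((4 + 1) + 0) = √(5 + 0) = √5 ≈ 2.2361)
(R*(-3))*3 = (√5*(-3))*3 = -3*√5*3 = -9*√5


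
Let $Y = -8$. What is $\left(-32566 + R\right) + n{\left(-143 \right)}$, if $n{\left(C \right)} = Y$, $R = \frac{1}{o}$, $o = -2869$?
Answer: $- \frac{93454807}{2869} \approx -32574.0$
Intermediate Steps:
$R = - \frac{1}{2869}$ ($R = \frac{1}{-2869} = - \frac{1}{2869} \approx -0.00034855$)
$n{\left(C \right)} = -8$
$\left(-32566 + R\right) + n{\left(-143 \right)} = \left(-32566 - \frac{1}{2869}\right) - 8 = - \frac{93431855}{2869} - 8 = - \frac{93454807}{2869}$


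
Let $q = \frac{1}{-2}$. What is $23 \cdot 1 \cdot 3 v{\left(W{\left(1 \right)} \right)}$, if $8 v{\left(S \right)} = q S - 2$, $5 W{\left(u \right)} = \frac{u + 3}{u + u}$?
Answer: $- \frac{759}{40} \approx -18.975$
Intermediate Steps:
$q = - \frac{1}{2} \approx -0.5$
$W{\left(u \right)} = \frac{3 + u}{10 u}$ ($W{\left(u \right)} = \frac{\left(u + 3\right) \frac{1}{u + u}}{5} = \frac{\left(3 + u\right) \frac{1}{2 u}}{5} = \frac{\frac{1}{2} \frac{1}{u} \left(3 + u\right)}{5} = \frac{3 + u}{10 u}$)
$v{\left(S \right)} = - \frac{1}{4} - \frac{S}{16}$ ($v{\left(S \right)} = \frac{- \frac{S}{2} - 2}{8} = \frac{-2 - \frac{S}{2}}{8} = - \frac{1}{4} - \frac{S}{16}$)
$23 \cdot 1 \cdot 3 v{\left(W{\left(1 \right)} \right)} = 23 \cdot 1 \cdot 3 \left(- \frac{1}{4} - \frac{\frac{1}{10} \cdot 1^{-1} \left(3 + 1\right)}{16}\right) = 23 \cdot 3 \left(- \frac{1}{4} - \frac{\frac{1}{10} \cdot 1 \cdot 4}{16}\right) = 69 \left(- \frac{1}{4} - \frac{1}{40}\right) = 69 \left(- \frac{11}{40}\right) = - \frac{759}{40}$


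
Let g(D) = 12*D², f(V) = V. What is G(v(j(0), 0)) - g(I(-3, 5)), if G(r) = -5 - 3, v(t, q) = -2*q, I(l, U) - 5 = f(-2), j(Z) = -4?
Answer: -116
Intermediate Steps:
I(l, U) = 3 (I(l, U) = 5 - 2 = 3)
G(r) = -8
G(v(j(0), 0)) - g(I(-3, 5)) = -8 - 12*3² = -8 - 12*9 = -8 - 1*108 = -8 - 108 = -116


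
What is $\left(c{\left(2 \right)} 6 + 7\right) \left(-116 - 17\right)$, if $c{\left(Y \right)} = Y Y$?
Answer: $-4123$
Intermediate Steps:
$c{\left(Y \right)} = Y^{2}$
$\left(c{\left(2 \right)} 6 + 7\right) \left(-116 - 17\right) = \left(2^{2} \cdot 6 + 7\right) \left(-116 - 17\right) = \left(4 \cdot 6 + 7\right) \left(-133\right) = \left(24 + 7\right) \left(-133\right) = 31 \left(-133\right) = -4123$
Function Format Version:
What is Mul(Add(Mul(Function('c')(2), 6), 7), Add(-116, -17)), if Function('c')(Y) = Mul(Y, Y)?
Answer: -4123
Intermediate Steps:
Function('c')(Y) = Pow(Y, 2)
Mul(Add(Mul(Function('c')(2), 6), 7), Add(-116, -17)) = Mul(Add(Mul(Pow(2, 2), 6), 7), Add(-116, -17)) = Mul(Add(Mul(4, 6), 7), -133) = Mul(Add(24, 7), -133) = Mul(31, -133) = -4123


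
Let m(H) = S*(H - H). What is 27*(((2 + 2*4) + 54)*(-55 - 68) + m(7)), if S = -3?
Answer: -212544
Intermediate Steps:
m(H) = 0 (m(H) = -3*(H - H) = -3*0 = 0)
27*(((2 + 2*4) + 54)*(-55 - 68) + m(7)) = 27*(((2 + 2*4) + 54)*(-55 - 68) + 0) = 27*(((2 + 8) + 54)*(-123) + 0) = 27*((10 + 54)*(-123) + 0) = 27*(64*(-123) + 0) = 27*(-7872 + 0) = 27*(-7872) = -212544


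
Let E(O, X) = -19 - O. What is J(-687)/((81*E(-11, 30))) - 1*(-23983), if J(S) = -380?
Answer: 3885341/162 ≈ 23984.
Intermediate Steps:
J(-687)/((81*E(-11, 30))) - 1*(-23983) = -380*1/(81*(-19 - 1*(-11))) - 1*(-23983) = -380*1/(81*(-19 + 11)) + 23983 = -380/(81*(-8)) + 23983 = -380/(-648) + 23983 = -380*(-1/648) + 23983 = 95/162 + 23983 = 3885341/162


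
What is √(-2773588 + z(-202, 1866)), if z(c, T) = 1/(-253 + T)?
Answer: I*√7216235275559/1613 ≈ 1665.4*I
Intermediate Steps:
√(-2773588 + z(-202, 1866)) = √(-2773588 + 1/(-253 + 1866)) = √(-2773588 + 1/1613) = √(-4473797443/1613) = I*√7216235275559/1613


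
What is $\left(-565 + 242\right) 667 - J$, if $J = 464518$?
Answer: $-679959$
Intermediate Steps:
$\left(-565 + 242\right) 667 - J = \left(-565 + 242\right) 667 - 464518 = \left(-323\right) 667 - 464518 = -215441 - 464518 = -679959$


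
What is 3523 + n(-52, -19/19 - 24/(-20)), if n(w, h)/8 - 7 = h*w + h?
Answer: 17487/5 ≈ 3497.4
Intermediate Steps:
n(w, h) = 56 + 8*h + 8*h*w (n(w, h) = 56 + 8*(h*w + h) = 56 + 8*(h + h*w) = 56 + (8*h + 8*h*w) = 56 + 8*h + 8*h*w)
3523 + n(-52, -19/19 - 24/(-20)) = 3523 + (56 + 8*(-19/19 - 24/(-20)) + 8*(-19/19 - 24/(-20))*(-52)) = 3523 + (56 + 8*(-19*1/19 - 24*(-1/20)) + 8*(-19*1/19 - 24*(-1/20))*(-52)) = 3523 + (56 + 8*(-1 + 6/5) + 8*(-1 + 6/5)*(-52)) = 3523 + (56 + 8*(⅕) + 8*(⅕)*(-52)) = 3523 + (56 + 8/5 - 416/5) = 3523 - 128/5 = 17487/5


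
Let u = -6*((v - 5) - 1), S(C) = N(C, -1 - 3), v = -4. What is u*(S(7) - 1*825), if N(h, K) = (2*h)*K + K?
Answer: -53100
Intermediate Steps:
N(h, K) = K + 2*K*h (N(h, K) = 2*K*h + K = K + 2*K*h)
S(C) = -4 - 8*C (S(C) = (-1 - 3)*(1 + 2*C) = -4*(1 + 2*C) = -4 - 8*C)
u = 60 (u = -6*((-4 - 5) - 1) = -6*(-9 - 1) = -6*(-10) = 60)
u*(S(7) - 1*825) = 60*((-4 - 8*7) - 1*825) = 60*((-4 - 56) - 825) = 60*(-60 - 825) = 60*(-885) = -53100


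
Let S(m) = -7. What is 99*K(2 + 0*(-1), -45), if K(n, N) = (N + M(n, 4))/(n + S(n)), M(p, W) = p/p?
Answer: 4356/5 ≈ 871.20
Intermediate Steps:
M(p, W) = 1
K(n, N) = (1 + N)/(-7 + n) (K(n, N) = (N + 1)/(n - 7) = (1 + N)/(-7 + n))
99*K(2 + 0*(-1), -45) = 99*((1 - 45)/(-7 + (2 + 0*(-1)))) = 99*(-44/(-7 + (2 + 0))) = 99*(-44/(-7 + 2)) = 99*(-44/(-5)) = 99*(-1/5*(-44)) = 99*(44/5) = 4356/5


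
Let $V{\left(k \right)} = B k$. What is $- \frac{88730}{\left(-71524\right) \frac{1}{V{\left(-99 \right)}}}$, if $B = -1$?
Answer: $\frac{4392135}{35762} \approx 122.82$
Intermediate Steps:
$V{\left(k \right)} = - k$
$- \frac{88730}{\left(-71524\right) \frac{1}{V{\left(-99 \right)}}} = - \frac{88730}{\left(-71524\right) \frac{1}{\left(-1\right) \left(-99\right)}} = - \frac{88730}{\left(-71524\right) \frac{1}{99}} = - \frac{88730}{- \frac{71524}{99}} = \left(-88730\right) \left(- \frac{99}{71524}\right) = \frac{4392135}{35762}$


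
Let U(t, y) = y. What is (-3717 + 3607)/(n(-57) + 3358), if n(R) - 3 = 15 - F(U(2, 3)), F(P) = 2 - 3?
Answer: -10/307 ≈ -0.032573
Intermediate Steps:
F(P) = -1
n(R) = 19 (n(R) = 3 + (15 - 1*(-1)) = 3 + (15 + 1) = 3 + 16 = 19)
(-3717 + 3607)/(n(-57) + 3358) = (-3717 + 3607)/(19 + 3358) = -110/3377 = -110*1/3377 = -10/307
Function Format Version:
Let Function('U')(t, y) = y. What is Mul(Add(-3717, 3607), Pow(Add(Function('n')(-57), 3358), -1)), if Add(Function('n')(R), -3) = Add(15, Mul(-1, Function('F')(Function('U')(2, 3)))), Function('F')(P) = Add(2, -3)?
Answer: Rational(-10, 307) ≈ -0.032573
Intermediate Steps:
Function('F')(P) = -1
Function('n')(R) = 19 (Function('n')(R) = Add(3, Add(15, Mul(-1, -1))) = Add(3, Add(15, 1)) = Add(3, 16) = 19)
Mul(Add(-3717, 3607), Pow(Add(Function('n')(-57), 3358), -1)) = Mul(Add(-3717, 3607), Pow(Add(19, 3358), -1)) = Mul(-110, Pow(3377, -1)) = Mul(-110, Rational(1, 3377)) = Rational(-10, 307)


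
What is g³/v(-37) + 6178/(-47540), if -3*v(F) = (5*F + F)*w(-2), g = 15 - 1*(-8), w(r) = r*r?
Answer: 144147623/3517960 ≈ 40.975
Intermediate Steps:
w(r) = r²
g = 23 (g = 15 + 8 = 23)
v(F) = -8*F (v(F) = -(5*F + F)*(-2)²/3 = -6*F*4/3 = -8*F)
g³/v(-37) + 6178/(-47540) = 23³/((-8*(-37))) + 6178/(-47540) = 12167/296 + 6178*(-1/47540) = 12167*(1/296) - 3089/23770 = 12167/296 - 3089/23770 = 144147623/3517960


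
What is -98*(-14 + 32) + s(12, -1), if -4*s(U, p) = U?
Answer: -1767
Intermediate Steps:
s(U, p) = -U/4
-98*(-14 + 32) + s(12, -1) = -98*(-14 + 32) - ¼*12 = -98*18 - 3 = -1764 - 3 = -1767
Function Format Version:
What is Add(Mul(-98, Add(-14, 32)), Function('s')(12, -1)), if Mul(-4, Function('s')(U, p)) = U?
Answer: -1767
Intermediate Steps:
Function('s')(U, p) = Mul(Rational(-1, 4), U)
Add(Mul(-98, Add(-14, 32)), Function('s')(12, -1)) = Add(Mul(-98, Add(-14, 32)), Mul(Rational(-1, 4), 12)) = Add(Mul(-98, 18), -3) = Add(-1764, -3) = -1767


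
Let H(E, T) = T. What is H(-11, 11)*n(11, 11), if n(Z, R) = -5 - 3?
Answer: -88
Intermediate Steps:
n(Z, R) = -8
H(-11, 11)*n(11, 11) = 11*(-8) = -88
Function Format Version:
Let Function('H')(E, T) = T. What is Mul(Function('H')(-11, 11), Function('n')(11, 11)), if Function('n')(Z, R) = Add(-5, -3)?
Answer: -88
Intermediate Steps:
Function('n')(Z, R) = -8
Mul(Function('H')(-11, 11), Function('n')(11, 11)) = Mul(11, -8) = -88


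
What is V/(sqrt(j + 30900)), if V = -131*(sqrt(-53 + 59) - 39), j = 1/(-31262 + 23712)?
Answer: 655*sqrt(70455089698)*(39 - sqrt(6))/233294999 ≈ 27.239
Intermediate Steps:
j = -1/7550 (j = 1/(-7550) = -1/7550 ≈ -0.00013245)
V = 5109 - 131*sqrt(6) (V = -131*(sqrt(6) - 39) = -131*(-39 + sqrt(6)) = 5109 - 131*sqrt(6) ≈ 4788.1)
V/(sqrt(j + 30900)) = (5109 - 131*sqrt(6))/(sqrt(-1/7550 + 30900)) = (5109 - 131*sqrt(6))/(sqrt(233294999/7550)) = (5109 - 131*sqrt(6))/((sqrt(70455089698)/1510)) = (5109 - 131*sqrt(6))*(5*sqrt(70455089698)/233294999) = 5*sqrt(70455089698)*(5109 - 131*sqrt(6))/233294999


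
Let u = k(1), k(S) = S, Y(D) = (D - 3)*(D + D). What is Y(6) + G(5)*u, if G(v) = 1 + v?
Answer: 42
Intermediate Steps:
Y(D) = 2*D*(-3 + D) (Y(D) = (-3 + D)*(2*D) = 2*D*(-3 + D))
u = 1
Y(6) + G(5)*u = 2*6*(-3 + 6) + (1 + 5)*1 = 2*6*3 + 6*1 = 36 + 6 = 42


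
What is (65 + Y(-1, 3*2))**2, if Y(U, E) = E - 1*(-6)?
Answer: 5929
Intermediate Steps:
Y(U, E) = 6 + E (Y(U, E) = E + 6 = 6 + E)
(65 + Y(-1, 3*2))**2 = (65 + (6 + 3*2))**2 = (65 + (6 + 6))**2 = (65 + 12)**2 = 77**2 = 5929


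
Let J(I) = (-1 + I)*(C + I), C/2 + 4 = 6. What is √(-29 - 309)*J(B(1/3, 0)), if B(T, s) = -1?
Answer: -78*I*√2 ≈ -110.31*I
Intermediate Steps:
C = 4 (C = -8 + 2*6 = -8 + 12 = 4)
J(I) = (-1 + I)*(4 + I)
√(-29 - 309)*J(B(1/3, 0)) = √(-29 - 309)*(-4 + (-1)² + 3*(-1)) = √(-338)*(-4 + 1 - 3) = (13*I*√2)*(-6) = -78*I*√2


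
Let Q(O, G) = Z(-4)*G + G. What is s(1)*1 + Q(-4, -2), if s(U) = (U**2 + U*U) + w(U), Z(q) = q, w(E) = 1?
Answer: 9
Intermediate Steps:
Q(O, G) = -3*G (Q(O, G) = -4*G + G = -3*G)
s(U) = 1 + 2*U**2 (s(U) = (U**2 + U*U) + 1 = (U**2 + U**2) + 1 = 2*U**2 + 1 = 1 + 2*U**2)
s(1)*1 + Q(-4, -2) = (1 + 2*1**2)*1 - 3*(-2) = (1 + 2*1)*1 + 6 = (1 + 2)*1 + 6 = 3*1 + 6 = 3 + 6 = 9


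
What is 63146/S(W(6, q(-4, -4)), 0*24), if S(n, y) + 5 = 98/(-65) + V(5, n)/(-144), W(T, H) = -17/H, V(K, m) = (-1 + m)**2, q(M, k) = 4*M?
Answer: -151307919360/15593537 ≈ -9703.3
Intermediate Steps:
S(n, y) = -423/65 - (-1 + n)**2/144 (S(n, y) = -5 + (98/(-65) + (-1 + n)**2/(-144)) = -5 + (98*(-1/65) + (-1 + n)**2*(-1/144)) = -5 + (-98/65 - (-1 + n)**2/144) = -423/65 - (-1 + n)**2/144)
63146/S(W(6, q(-4, -4)), 0*24) = 63146/(-423/65 - (-1 - 17/(4*(-4)))**2/144) = 63146/(-423/65 - (-1 - 17/(-16))**2/144) = 63146/(-423/65 - (-1 - 17*(-1/16))**2/144) = 63146/(-423/65 - (-1 + 17/16)**2/144) = 63146/(-423/65 - (1/16)**2/144) = 63146/(-423/65 - 1/144*1/256) = 63146/(-423/65 - 1/36864) = 63146/(-15593537/2396160) = 63146*(-2396160/15593537) = -151307919360/15593537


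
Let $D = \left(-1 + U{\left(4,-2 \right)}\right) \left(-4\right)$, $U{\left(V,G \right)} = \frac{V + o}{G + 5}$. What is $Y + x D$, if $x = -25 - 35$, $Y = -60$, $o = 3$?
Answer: $260$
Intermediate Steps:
$U{\left(V,G \right)} = \frac{3 + V}{5 + G}$ ($U{\left(V,G \right)} = \frac{V + 3}{G + 5} = \frac{3 + V}{5 + G}$)
$x = -60$ ($x = -25 - 35 = -60$)
$D = - \frac{16}{3}$ ($D = \left(-1 + \frac{3 + 4}{5 - 2}\right) \left(-4\right) = \left(-1 + \frac{1}{3} \cdot 7\right) \left(-4\right) = \left(-1 + \frac{7}{3}\right) \left(-4\right) = \frac{4}{3} \left(-4\right) = - \frac{16}{3} \approx -5.3333$)
$Y + x D = -60 - -320 = -60 + 320 = 260$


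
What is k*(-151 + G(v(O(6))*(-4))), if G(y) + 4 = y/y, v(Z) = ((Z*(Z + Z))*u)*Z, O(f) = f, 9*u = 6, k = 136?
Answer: -20944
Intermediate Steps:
u = ⅔ (u = (⅑)*6 = ⅔ ≈ 0.66667)
v(Z) = 4*Z³/3 (v(Z) = ((Z*(Z + Z))*(⅔))*Z = ((Z*(2*Z))*(⅔))*Z = ((2*Z²)*(⅔))*Z = (4*Z²/3)*Z = 4*Z³/3)
G(y) = -3 (G(y) = -4 + y/y = -4 + 1 = -3)
k*(-151 + G(v(O(6))*(-4))) = 136*(-151 - 3) = 136*(-154) = -20944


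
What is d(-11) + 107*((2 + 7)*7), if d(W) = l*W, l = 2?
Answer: 6719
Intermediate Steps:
d(W) = 2*W
d(-11) + 107*((2 + 7)*7) = 2*(-11) + 107*((2 + 7)*7) = -22 + 107*(9*7) = -22 + 107*63 = -22 + 6741 = 6719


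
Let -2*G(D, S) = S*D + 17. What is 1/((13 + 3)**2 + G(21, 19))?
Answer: 1/48 ≈ 0.020833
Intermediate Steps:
G(D, S) = -17/2 - D*S/2 (G(D, S) = -(S*D + 17)/2 = -(D*S + 17)/2 = -(17 + D*S)/2 = -17/2 - D*S/2)
1/((13 + 3)**2 + G(21, 19)) = 1/((13 + 3)**2 + (-17/2 - 1/2*21*19)) = 1/(16**2 + (-17/2 - 399/2)) = 1/(256 - 208) = 1/48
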